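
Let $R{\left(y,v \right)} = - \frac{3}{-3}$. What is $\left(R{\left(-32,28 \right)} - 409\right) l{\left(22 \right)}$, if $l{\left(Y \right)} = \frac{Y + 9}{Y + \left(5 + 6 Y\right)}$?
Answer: $- \frac{4216}{53} \approx -79.547$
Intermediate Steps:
$R{\left(y,v \right)} = 1$ ($R{\left(y,v \right)} = \left(-3\right) \left(- \frac{1}{3}\right) = 1$)
$l{\left(Y \right)} = \frac{9 + Y}{5 + 7 Y}$
$\left(R{\left(-32,28 \right)} - 409\right) l{\left(22 \right)} = \left(1 - 409\right) \frac{9 + 22}{5 + 7 \cdot 22} = - 408 \frac{1}{5 + 154} \cdot 31 = - 408 \cdot \frac{1}{159} \cdot 31 = \left(-408\right) \frac{31}{159} = - \frac{4216}{53}$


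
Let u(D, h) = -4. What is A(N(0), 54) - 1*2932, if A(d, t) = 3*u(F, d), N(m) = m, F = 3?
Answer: -2944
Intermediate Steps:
A(d, t) = -12 (A(d, t) = 3*(-4) = -12)
A(N(0), 54) - 1*2932 = -12 - 1*2932 = -12 - 2932 = -2944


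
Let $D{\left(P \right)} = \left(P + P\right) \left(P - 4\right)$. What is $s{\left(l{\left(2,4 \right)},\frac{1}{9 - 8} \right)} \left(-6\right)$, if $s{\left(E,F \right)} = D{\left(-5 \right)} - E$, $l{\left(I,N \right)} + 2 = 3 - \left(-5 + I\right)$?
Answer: $-516$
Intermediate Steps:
$l{\left(I,N \right)} = 6 - I$ ($l{\left(I,N \right)} = -2 + \left(3 - \left(-5 + I\right)\right) = -2 - \left(-8 + I\right) = 6 - I$)
$D{\left(P \right)} = 2 P \left(-4 + P\right)$
$s{\left(E,F \right)} = 90 - E$ ($s{\left(E,F \right)} = 2 \left(-5\right) \left(-4 - 5\right) - E = 2 \left(-5\right) \left(-9\right) - E = 90 - E$)
$s{\left(l{\left(2,4 \right)},\frac{1}{9 - 8} \right)} \left(-6\right) = \left(90 - \left(6 - 2\right)\right) \left(-6\right) = \left(90 - 4\right) \left(-6\right) = 86 \left(-6\right) = -516$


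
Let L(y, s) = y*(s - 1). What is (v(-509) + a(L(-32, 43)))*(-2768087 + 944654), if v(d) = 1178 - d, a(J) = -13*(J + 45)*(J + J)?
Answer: 82766661403377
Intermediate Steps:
L(y, s) = y*(-1 + s)
a(J) = -26*J*(45 + J) (a(J) = -13*(45 + J)*2*J = -26*J*(45 + J))
(v(-509) + a(L(-32, 43)))*(-2768087 + 944654) = ((1178 - 1*(-509)) - 26*(-32*(-1 + 43))*(45 - 32*(-1 + 43)))*(-2768087 + 944654) = ((1178 + 509) - 26*(-32*42)*(45 - 32*42))*(-1823433) = (1687 - 26*(-1344)*(45 - 1344))*(-1823433) = (1687 - 26*(-1344)*(-1299))*(-1823433) = (1687 - 45392256)*(-1823433) = -45390569*(-1823433) = 82766661403377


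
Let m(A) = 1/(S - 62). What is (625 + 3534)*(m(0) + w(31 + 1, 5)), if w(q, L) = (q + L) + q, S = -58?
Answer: 34432361/120 ≈ 2.8694e+5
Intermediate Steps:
w(q, L) = L + 2*q (w(q, L) = (L + q) + q = L + 2*q)
m(A) = -1/120 (m(A) = 1/(-58 - 62) = 1/(-120) = -1/120)
(625 + 3534)*(m(0) + w(31 + 1, 5)) = (625 + 3534)*(-1/120 + (5 + 2*(31 + 1))) = 4159*(-1/120 + (5 + 2*32)) = 4159*(-1/120 + (5 + 64)) = 4159*(-1/120 + 69) = 4159*(8279/120) = 34432361/120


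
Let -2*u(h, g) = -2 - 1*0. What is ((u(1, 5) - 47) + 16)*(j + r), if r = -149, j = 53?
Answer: 2880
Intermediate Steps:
u(h, g) = 1 (u(h, g) = -(-2 - 1*0)/2 = -(-2 + 0)/2 = -½*(-2) = 1)
((u(1, 5) - 47) + 16)*(j + r) = ((1 - 47) + 16)*(53 - 149) = (-46 + 16)*(-96) = -30*(-96) = 2880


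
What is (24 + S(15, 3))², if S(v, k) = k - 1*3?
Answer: 576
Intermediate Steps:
S(v, k) = -3 + k (S(v, k) = k - 3 = -3 + k)
(24 + S(15, 3))² = (24 + (-3 + 3))² = (24 + 0)² = 24² = 576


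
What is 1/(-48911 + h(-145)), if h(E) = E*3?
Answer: -1/49346 ≈ -2.0265e-5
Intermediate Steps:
h(E) = 3*E
1/(-48911 + h(-145)) = 1/(-48911 + 3*(-145)) = 1/(-48911 - 435) = 1/(-49346) = -1/49346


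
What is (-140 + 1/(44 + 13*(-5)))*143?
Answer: -420563/21 ≈ -20027.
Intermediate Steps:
(-140 + 1/(44 + 13*(-5)))*143 = (-140 + 1/(44 - 65))*143 = (-140 + 1/(-21))*143 = (-140 - 1/21)*143 = -2941/21*143 = -420563/21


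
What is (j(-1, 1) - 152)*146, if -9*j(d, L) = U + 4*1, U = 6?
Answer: -201188/9 ≈ -22354.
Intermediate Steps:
j(d, L) = -10/9 (j(d, L) = -(6 + 4*1)/9 = -(6 + 4)/9 = -1/9*10 = -10/9)
(j(-1, 1) - 152)*146 = (-10/9 - 152)*146 = -1378/9*146 = -201188/9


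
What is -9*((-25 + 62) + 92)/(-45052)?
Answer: 1161/45052 ≈ 0.025770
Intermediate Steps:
-9*((-25 + 62) + 92)/(-45052) = -9*(37 + 92)*(-1/45052) = -9*129*(-1/45052) = -1161*(-1/45052) = 1161/45052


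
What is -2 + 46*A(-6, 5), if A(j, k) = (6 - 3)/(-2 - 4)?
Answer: -25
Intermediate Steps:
A(j, k) = -½ (A(j, k) = 3/(-6) = 3*(-⅙) = -½)
-2 + 46*A(-6, 5) = -2 + 46*(-½) = -2 - 23 = -25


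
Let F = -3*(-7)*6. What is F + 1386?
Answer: 1512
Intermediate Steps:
F = 126 (F = 21*6 = 126)
F + 1386 = 126 + 1386 = 1512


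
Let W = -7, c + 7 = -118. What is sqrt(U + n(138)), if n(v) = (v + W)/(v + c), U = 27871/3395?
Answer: 2*sqrt(8904986545)/44135 ≈ 4.2763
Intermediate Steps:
c = -125 (c = -7 - 118 = -125)
U = 27871/3395 (U = 27871*(1/3395) = 27871/3395 ≈ 8.2094)
n(v) = (-7 + v)/(-125 + v) (n(v) = (v - 7)/(v - 125) = (-7 + v)/(-125 + v))
sqrt(U + n(138)) = sqrt(27871/3395 + (-7 + 138)/(-125 + 138)) = sqrt(27871/3395 + 131/13) = sqrt(807068/44135) = 2*sqrt(8904986545)/44135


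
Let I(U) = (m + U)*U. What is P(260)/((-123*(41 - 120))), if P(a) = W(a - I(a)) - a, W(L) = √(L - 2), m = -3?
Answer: -260/9717 + I*√66562/9717 ≈ -0.026757 + 0.026551*I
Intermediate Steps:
I(U) = U*(-3 + U) (I(U) = (-3 + U)*U = U*(-3 + U))
W(L) = √(-2 + L)
P(a) = √(-2 + a - a*(-3 + a)) - a (P(a) = √(-2 + (a - a*(-3 + a))) - a = √(-2 + a - a*(-3 + a)) - a)
P(260)/((-123*(41 - 120))) = (√(-2 + 260 - 1*260*(-3 + 260)) - 1*260)/((-123*(41 - 120))) = (√(-2 + 260 - 1*260*257) - 260)/((-123*(-79))) = (√(-2 + 260 - 66820) - 260)/9717 = (√(-66562) - 260)*(1/9717) = (I*√66562 - 260)*(1/9717) = (-260 + I*√66562)*(1/9717) = -260/9717 + I*√66562/9717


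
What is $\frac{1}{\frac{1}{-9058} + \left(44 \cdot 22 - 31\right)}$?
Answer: $\frac{9058}{8487345} \approx 0.0010672$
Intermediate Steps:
$\frac{1}{\frac{1}{-9058} + \left(44 \cdot 22 - 31\right)} = \frac{1}{- \frac{1}{9058} + \left(968 - 31\right)} = \frac{1}{- \frac{1}{9058} + 937} = \frac{1}{\frac{8487345}{9058}} = \frac{9058}{8487345}$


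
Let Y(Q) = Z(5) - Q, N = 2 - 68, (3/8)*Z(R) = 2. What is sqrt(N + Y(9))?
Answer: I*sqrt(627)/3 ≈ 8.3466*I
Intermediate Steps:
Z(R) = 16/3 (Z(R) = (8/3)*2 = 16/3)
N = -66
Y(Q) = 16/3 - Q
sqrt(N + Y(9)) = sqrt(-66 + (16/3 - 1*9)) = sqrt(-66 + (16/3 - 9)) = sqrt(-66 - 11/3) = sqrt(-209/3) = I*sqrt(627)/3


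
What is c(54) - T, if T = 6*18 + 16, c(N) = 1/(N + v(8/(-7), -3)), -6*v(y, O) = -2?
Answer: -20209/163 ≈ -123.98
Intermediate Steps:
v(y, O) = 1/3 (v(y, O) = -1/6*(-2) = 1/3)
c(N) = 1/(1/3 + N) (c(N) = 1/(N + 1/3) = 1/(1/3 + N))
T = 124 (T = 108 + 16 = 124)
c(54) - T = 3/(1 + 3*54) - 1*124 = 3/(1 + 162) - 124 = 3/163 - 124 = -20209/163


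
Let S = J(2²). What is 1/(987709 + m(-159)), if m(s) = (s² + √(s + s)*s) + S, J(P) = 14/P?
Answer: 1350658/1368218493867 + 212*I*√318/1368218493867 ≈ 9.8717e-7 + 2.7631e-9*I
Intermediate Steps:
S = 7/2 (S = 14/(2²) = 14/4 = 14*(¼) = 7/2 ≈ 3.5000)
m(s) = 7/2 + s² + √2*s^(3/2) (m(s) = (s² + √(s + s)*s) + 7/2 = (s² + √(2*s)*s) + 7/2 = (s² + (√2*√s)*s) + 7/2 = (s² + √2*s^(3/2)) + 7/2 = 7/2 + s² + √2*s^(3/2))
1/(987709 + m(-159)) = 1/(987709 + (7/2 + (-159)² + √2*(-159)^(3/2))) = 1/(987709 + (7/2 + 25281 + √2*(-159*I*√159))) = 1/(987709 + (7/2 + 25281 - 159*I*√318)) = 1/(987709 + (50569/2 - 159*I*√318)) = 1/(2025987/2 - 159*I*√318)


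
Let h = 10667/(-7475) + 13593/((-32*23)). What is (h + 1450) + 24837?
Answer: 6283091331/239200 ≈ 26267.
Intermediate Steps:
h = -4759069/239200 (h = 10667*(-1/7475) + 13593/(-736) = -10667/7475 + 13593*(-1/736) = -10667/7475 - 591/32 = -4759069/239200 ≈ -19.896)
(h + 1450) + 24837 = (-4759069/239200 + 1450) + 24837 = 342080931/239200 + 24837 = 6283091331/239200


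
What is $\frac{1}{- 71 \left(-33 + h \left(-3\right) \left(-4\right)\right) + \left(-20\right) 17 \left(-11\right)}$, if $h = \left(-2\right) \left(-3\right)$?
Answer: $\frac{1}{971} \approx 0.0010299$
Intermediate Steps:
$h = 6$
$\frac{1}{- 71 \left(-33 + h \left(-3\right) \left(-4\right)\right) + \left(-20\right) 17 \left(-11\right)} = \frac{1}{- 71 \left(-33 + 6 \left(-3\right) \left(-4\right)\right) + \left(-20\right) 17 \left(-11\right)} = \frac{1}{- 71 \left(-33 - -72\right) - -3740} = \frac{1}{- 71 \left(-33 + 72\right) + 3740} = \frac{1}{\left(-71\right) 39 + 3740} = \frac{1}{-2769 + 3740} = \frac{1}{971}$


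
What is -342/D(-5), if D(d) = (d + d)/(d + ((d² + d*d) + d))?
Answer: 1368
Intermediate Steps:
D(d) = 2*d/(2*d + 2*d²) (D(d) = (2*d)/(d + ((d² + d²) + d)) = (2*d)/(d + (2*d² + d)) = (2*d)/(d + (d + 2*d²)) = (2*d)/(2*d + 2*d²) = 2*d/(2*d + 2*d²))
-342/D(-5) = -342/(1/(1 - 5)) = -342/(1/(-4)) = -342/(-¼) = -342*(-4) = 1368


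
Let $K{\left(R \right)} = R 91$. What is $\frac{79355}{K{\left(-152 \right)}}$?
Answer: $- \frac{79355}{13832} \approx -5.7371$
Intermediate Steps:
$K{\left(R \right)} = 91 R$
$\frac{79355}{K{\left(-152 \right)}} = \frac{79355}{91 \left(-152\right)} = \frac{79355}{-13832} = 79355 \left(- \frac{1}{13832}\right) = - \frac{79355}{13832}$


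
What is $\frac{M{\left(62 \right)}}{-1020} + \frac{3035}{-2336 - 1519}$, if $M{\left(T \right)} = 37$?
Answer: $- \frac{71963}{87380} \approx -0.82356$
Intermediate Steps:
$\frac{M{\left(62 \right)}}{-1020} + \frac{3035}{-2336 - 1519} = \frac{37}{-1020} + \frac{3035}{-2336 - 1519} = 37 \left(- \frac{1}{1020}\right) + \frac{3035}{-2336 - 1519} = - \frac{37}{1020} + \frac{3035}{-3855} = - \frac{37}{1020} + 3035 \left(- \frac{1}{3855}\right) = - \frac{37}{1020} - \frac{607}{771} = - \frac{71963}{87380}$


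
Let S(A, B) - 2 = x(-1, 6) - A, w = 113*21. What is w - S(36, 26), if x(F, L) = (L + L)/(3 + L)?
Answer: 7217/3 ≈ 2405.7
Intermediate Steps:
w = 2373
x(F, L) = 2*L/(3 + L) (x(F, L) = (2*L)/(3 + L) = 2*L/(3 + L))
S(A, B) = 10/3 - A (S(A, B) = 2 + (2*6/(3 + 6) - A) = 2 + (2*6/9 - A) = 2 + (2*6*(⅑) - A) = 2 + (4/3 - A) = 10/3 - A)
w - S(36, 26) = 2373 - (10/3 - 1*36) = 2373 - (10/3 - 36) = 2373 - 1*(-98/3) = 2373 + 98/3 = 7217/3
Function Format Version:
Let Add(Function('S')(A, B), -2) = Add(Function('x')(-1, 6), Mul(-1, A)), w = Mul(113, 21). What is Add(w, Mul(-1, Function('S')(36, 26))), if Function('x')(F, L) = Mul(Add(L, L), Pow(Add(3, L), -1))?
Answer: Rational(7217, 3) ≈ 2405.7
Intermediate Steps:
w = 2373
Function('x')(F, L) = Mul(2, L, Pow(Add(3, L), -1)) (Function('x')(F, L) = Mul(Mul(2, L), Pow(Add(3, L), -1)) = Mul(2, L, Pow(Add(3, L), -1)))
Function('S')(A, B) = Add(Rational(10, 3), Mul(-1, A)) (Function('S')(A, B) = Add(2, Add(Mul(2, 6, Pow(Add(3, 6), -1)), Mul(-1, A))) = Add(2, Add(Mul(2, 6, Pow(9, -1)), Mul(-1, A))) = Add(2, Add(Mul(2, 6, Rational(1, 9)), Mul(-1, A))) = Add(2, Add(Rational(4, 3), Mul(-1, A))) = Add(Rational(10, 3), Mul(-1, A)))
Add(w, Mul(-1, Function('S')(36, 26))) = Add(2373, Mul(-1, Add(Rational(10, 3), Mul(-1, 36)))) = Add(2373, Mul(-1, Add(Rational(10, 3), -36))) = Add(2373, Mul(-1, Rational(-98, 3))) = Add(2373, Rational(98, 3)) = Rational(7217, 3)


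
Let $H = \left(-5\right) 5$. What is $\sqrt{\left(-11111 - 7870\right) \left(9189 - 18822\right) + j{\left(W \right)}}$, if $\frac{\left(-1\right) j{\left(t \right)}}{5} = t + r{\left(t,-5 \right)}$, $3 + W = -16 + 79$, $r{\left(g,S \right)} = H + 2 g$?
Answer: $\sqrt{182843198} \approx 13522.0$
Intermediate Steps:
$H = -25$
$r{\left(g,S \right)} = -25 + 2 g$
$W = 60$ ($W = -3 + \left(-16 + 79\right) = -3 + 63 = 60$)
$j{\left(t \right)} = 125 - 15 t$ ($j{\left(t \right)} = - 5 \left(t + \left(-25 + 2 t\right)\right) = - 5 \left(-25 + 3 t\right) = 125 - 15 t$)
$\sqrt{\left(-11111 - 7870\right) \left(9189 - 18822\right) + j{\left(W \right)}} = \sqrt{\left(-11111 - 7870\right) \left(9189 - 18822\right) + \left(125 - 900\right)} = \sqrt{\left(-18981\right) \left(-9633\right) + \left(125 - 900\right)} = \sqrt{182843973 - 775} = \sqrt{182843198}$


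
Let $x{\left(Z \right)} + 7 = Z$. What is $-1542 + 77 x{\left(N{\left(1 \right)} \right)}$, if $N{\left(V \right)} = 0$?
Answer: $-2081$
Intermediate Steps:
$x{\left(Z \right)} = -7 + Z$
$-1542 + 77 x{\left(N{\left(1 \right)} \right)} = -1542 + 77 \left(-7 + 0\right) = -1542 + 77 \left(-7\right) = -1542 - 539 = -2081$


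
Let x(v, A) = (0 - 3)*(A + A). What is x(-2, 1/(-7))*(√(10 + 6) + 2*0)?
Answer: 24/7 ≈ 3.4286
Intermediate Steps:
x(v, A) = -6*A
x(-2, 1/(-7))*(√(10 + 6) + 2*0) = (-6/(-7))*(√(10 + 6) + 2*0) = (-6*(-⅐))*(√16 + 0) = 6*(4 + 0)/7 = (6/7)*4 = 24/7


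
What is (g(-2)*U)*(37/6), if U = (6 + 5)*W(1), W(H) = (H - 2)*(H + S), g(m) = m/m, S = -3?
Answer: 407/3 ≈ 135.67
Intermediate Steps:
g(m) = 1
W(H) = (-3 + H)*(-2 + H) (W(H) = (H - 2)*(H - 3) = (-2 + H)*(-3 + H) = (-3 + H)*(-2 + H))
U = 22 (U = (6 + 5)*(6 + 1**2 - 5*1) = 11*(6 + 1 - 5) = 11*2 = 22)
(g(-2)*U)*(37/6) = (1*22)*(37/6) = 22*(37*(1/6)) = 22*(37/6) = 407/3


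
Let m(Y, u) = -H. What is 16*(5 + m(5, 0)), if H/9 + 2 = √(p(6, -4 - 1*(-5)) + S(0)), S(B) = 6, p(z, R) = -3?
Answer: 368 - 144*√3 ≈ 118.58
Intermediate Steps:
H = -18 + 9*√3 (H = -18 + 9*√(-3 + 6) = -18 + 9*√3 ≈ -2.4115)
m(Y, u) = 18 - 9*√3 (m(Y, u) = -(-18 + 9*√3) = 18 - 9*√3)
16*(5 + m(5, 0)) = 16*(5 + (18 - 9*√3)) = 16*(23 - 9*√3) = 368 - 144*√3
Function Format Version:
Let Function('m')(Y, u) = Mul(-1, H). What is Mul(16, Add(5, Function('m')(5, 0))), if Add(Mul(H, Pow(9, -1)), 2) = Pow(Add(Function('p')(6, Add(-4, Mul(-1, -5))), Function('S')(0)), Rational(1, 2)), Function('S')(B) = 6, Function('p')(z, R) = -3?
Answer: Add(368, Mul(-144, Pow(3, Rational(1, 2)))) ≈ 118.58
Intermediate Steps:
H = Add(-18, Mul(9, Pow(3, Rational(1, 2)))) (H = Add(-18, Mul(9, Pow(Add(-3, 6), Rational(1, 2)))) = Add(-18, Mul(9, Pow(3, Rational(1, 2)))) ≈ -2.4115)
Function('m')(Y, u) = Add(18, Mul(-9, Pow(3, Rational(1, 2)))) (Function('m')(Y, u) = Mul(-1, Add(-18, Mul(9, Pow(3, Rational(1, 2))))) = Add(18, Mul(-9, Pow(3, Rational(1, 2)))))
Mul(16, Add(5, Function('m')(5, 0))) = Mul(16, Add(5, Add(18, Mul(-9, Pow(3, Rational(1, 2)))))) = Mul(16, Add(23, Mul(-9, Pow(3, Rational(1, 2))))) = Add(368, Mul(-144, Pow(3, Rational(1, 2))))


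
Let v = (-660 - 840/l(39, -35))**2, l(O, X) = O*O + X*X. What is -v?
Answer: -821923560000/1885129 ≈ -4.3600e+5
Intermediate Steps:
l(O, X) = O**2 + X**2
v = 821923560000/1885129 (v = (-660 - 840/(39**2 + (-35)**2))**2 = (-660 - 840/(1521 + 1225))**2 = (-660 - 840/2746)**2 = (-660 - 840*1/2746)**2 = (-660 - 420/1373)**2 = (-906600/1373)**2 = 821923560000/1885129 ≈ 4.3600e+5)
-v = -1*821923560000/1885129 = -821923560000/1885129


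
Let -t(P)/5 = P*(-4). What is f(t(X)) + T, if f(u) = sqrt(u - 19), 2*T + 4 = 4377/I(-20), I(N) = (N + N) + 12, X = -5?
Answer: -4489/56 + I*sqrt(119) ≈ -80.161 + 10.909*I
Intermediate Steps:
I(N) = 12 + 2*N (I(N) = 2*N + 12 = 12 + 2*N)
t(P) = 20*P (t(P) = -5*P*(-4) = -(-20)*P = 20*P)
T = -4489/56 (T = -2 + (4377/(12 + 2*(-20)))/2 = -2 + (4377/(12 - 40))/2 = -2 + (4377/(-28))/2 = -2 + (4377*(-1/28))/2 = -2 + (1/2)*(-4377/28) = -2 - 4377/56 = -4489/56 ≈ -80.161)
f(u) = sqrt(-19 + u)
f(t(X)) + T = sqrt(-19 + 20*(-5)) - 4489/56 = sqrt(-19 - 100) - 4489/56 = sqrt(-119) - 4489/56 = I*sqrt(119) - 4489/56 = -4489/56 + I*sqrt(119)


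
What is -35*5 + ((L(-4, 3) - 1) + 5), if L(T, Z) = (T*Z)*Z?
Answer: -207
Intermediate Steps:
L(T, Z) = T*Z²
-35*5 + ((L(-4, 3) - 1) + 5) = -35*5 + ((-4*3² - 1) + 5) = -175 + ((-4*9 - 1) + 5) = -175 + ((-36 - 1) + 5) = -175 + (-37 + 5) = -175 - 32 = -207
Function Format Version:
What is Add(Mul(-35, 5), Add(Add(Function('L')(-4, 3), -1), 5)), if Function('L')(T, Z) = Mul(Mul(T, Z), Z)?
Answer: -207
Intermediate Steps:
Function('L')(T, Z) = Mul(T, Pow(Z, 2))
Add(Mul(-35, 5), Add(Add(Function('L')(-4, 3), -1), 5)) = Add(Mul(-35, 5), Add(Add(Mul(-4, Pow(3, 2)), -1), 5)) = Add(-175, Add(Add(Mul(-4, 9), -1), 5)) = Add(-175, Add(Add(-36, -1), 5)) = Add(-175, Add(-37, 5)) = Add(-175, -32) = -207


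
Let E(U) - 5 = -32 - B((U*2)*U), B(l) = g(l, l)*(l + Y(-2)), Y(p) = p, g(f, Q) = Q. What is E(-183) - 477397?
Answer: -4486395952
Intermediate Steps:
B(l) = l*(-2 + l) (B(l) = l*(l - 2) = l*(-2 + l))
E(U) = -27 - 2*U²*(-2 + 2*U²) (E(U) = 5 + (-32 - (U*2)*U*(-2 + (U*2)*U)) = 5 + (-32 - (2*U)*U*(-2 + (2*U)*U)) = 5 + (-32 - 2*U²*(-2 + 2*U²)) = -27 - 2*U²*(-2 + 2*U²))
E(-183) - 477397 = (-27 + 4*(-183)²*(1 - 1*(-183)²)) - 477397 = (-27 + 4*33489*(1 - 1*33489)) - 477397 = (-27 + 4*33489*(1 - 33489)) - 477397 = (-27 + 4*33489*(-33488)) - 477397 = (-27 - 4485918528) - 477397 = -4485918555 - 477397 = -4486395952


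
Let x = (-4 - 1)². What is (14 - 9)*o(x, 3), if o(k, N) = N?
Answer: 15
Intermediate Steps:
x = 25 (x = (-5)² = 25)
(14 - 9)*o(x, 3) = (14 - 9)*3 = 5*3 = 15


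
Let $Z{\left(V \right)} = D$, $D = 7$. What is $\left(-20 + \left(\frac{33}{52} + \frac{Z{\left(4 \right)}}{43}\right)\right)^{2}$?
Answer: $\frac{1843585969}{4999696} \approx 368.74$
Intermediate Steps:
$Z{\left(V \right)} = 7$
$\left(-20 + \left(\frac{33}{52} + \frac{Z{\left(4 \right)}}{43}\right)\right)^{2} = \left(-20 + \left(\frac{33}{52} + \frac{7}{43}\right)\right)^{2} = \left(-20 + \frac{1783}{2236}\right)^{2} = \left(- \frac{42937}{2236}\right)^{2} = \frac{1843585969}{4999696}$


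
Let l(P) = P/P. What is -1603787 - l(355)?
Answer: -1603788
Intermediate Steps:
l(P) = 1
-1603787 - l(355) = -1603787 - 1*1 = -1603787 - 1 = -1603788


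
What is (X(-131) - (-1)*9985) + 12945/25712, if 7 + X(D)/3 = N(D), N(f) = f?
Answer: 246102497/25712 ≈ 9571.5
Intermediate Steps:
X(D) = -21 + 3*D
(X(-131) - (-1)*9985) + 12945/25712 = ((-21 + 3*(-131)) - (-1)*9985) + 12945/25712 = ((-21 - 393) - 1*(-9985)) + 12945*(1/25712) = (-414 + 9985) + 12945/25712 = 9571 + 12945/25712 = 246102497/25712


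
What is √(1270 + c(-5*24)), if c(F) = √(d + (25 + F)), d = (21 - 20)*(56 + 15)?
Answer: √(1270 + 2*I*√6) ≈ 35.637 + 0.06873*I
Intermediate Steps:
d = 71 (d = 1*71 = 71)
c(F) = √(96 + F) (c(F) = √(71 + (25 + F)) = √(96 + F))
√(1270 + c(-5*24)) = √(1270 + √(96 - 5*24)) = √(1270 + √(96 - 120)) = √(1270 + √(-24)) = √(1270 + 2*I*√6)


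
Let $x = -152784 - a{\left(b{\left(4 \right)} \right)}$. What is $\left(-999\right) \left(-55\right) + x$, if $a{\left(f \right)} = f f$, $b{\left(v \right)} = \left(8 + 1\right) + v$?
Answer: $-98008$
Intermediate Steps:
$b{\left(v \right)} = 9 + v$
$a{\left(f \right)} = f^{2}$
$x = -152953$ ($x = -152784 - \left(9 + 4\right)^{2} = -152784 - 13^{2} = -152784 - 169 = -152953$)
$\left(-999\right) \left(-55\right) + x = \left(-999\right) \left(-55\right) - 152953 = 54945 - 152953 = -98008$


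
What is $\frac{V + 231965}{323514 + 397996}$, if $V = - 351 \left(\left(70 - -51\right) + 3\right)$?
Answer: $\frac{188441}{721510} \approx 0.26118$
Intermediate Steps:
$V = -43524$ ($V = - 351 \left(\left(70 + 51\right) + 3\right) = - 351 \left(121 + 3\right) = \left(-351\right) 124 = -43524$)
$\frac{V + 231965}{323514 + 397996} = \frac{-43524 + 231965}{323514 + 397996} = \frac{188441}{721510}$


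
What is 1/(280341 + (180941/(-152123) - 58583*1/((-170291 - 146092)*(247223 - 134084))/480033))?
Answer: 2613914941277982337983/732784419460935269456446351 ≈ 3.5671e-6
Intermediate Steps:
1/(280341 + (180941/(-152123) - 58583*1/((-170291 - 146092)*(247223 - 134084))/480033)) = 1/(280341 + (180941*(-1/152123) - 58583/(113139*(-316383))*(1/480033))) = 1/(280341 + (-180941/152123 - 58583/(-35795256237)*(1/480033))) = 1/(280341 + (-180941/152123 - 58583*(-1/35795256237)*(1/480033))) = 1/(280341 + (-180941/152123 + (58583/35795256237)*(1/480033))) = 1/(280341 + (-180941/152123 + 58583/17182904237215821)) = 1/(280341 - 3109091875577156045852/2613914941277982337983) = 1/(732784419460935269456446351/2613914941277982337983) = 2613914941277982337983/732784419460935269456446351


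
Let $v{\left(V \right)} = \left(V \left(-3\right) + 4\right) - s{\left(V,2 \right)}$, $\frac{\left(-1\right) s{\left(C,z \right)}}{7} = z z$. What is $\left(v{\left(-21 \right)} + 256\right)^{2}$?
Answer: $123201$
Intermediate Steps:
$s{\left(C,z \right)} = - 7 z^{2}$ ($s{\left(C,z \right)} = - 7 z z = - 7 z^{2}$)
$v{\left(V \right)} = 32 - 3 V$ ($v{\left(V \right)} = \left(V \left(-3\right) + 4\right) - - 7 \cdot 2^{2} = \left(- 3 V + 4\right) - \left(-7\right) 4 = \left(4 - 3 V\right) - -28 = \left(4 - 3 V\right) + 28 = 32 - 3 V$)
$\left(v{\left(-21 \right)} + 256\right)^{2} = \left(\left(32 - -63\right) + 256\right)^{2} = \left(\left(32 + 63\right) + 256\right)^{2} = \left(95 + 256\right)^{2} = 351^{2} = 123201$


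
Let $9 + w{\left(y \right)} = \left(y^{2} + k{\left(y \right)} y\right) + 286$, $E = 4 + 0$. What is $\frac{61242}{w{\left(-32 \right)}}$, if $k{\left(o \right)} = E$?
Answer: $\frac{20414}{391} \approx 52.21$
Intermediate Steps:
$E = 4$
$k{\left(o \right)} = 4$
$w{\left(y \right)} = 277 + y^{2} + 4 y$ ($w{\left(y \right)} = -9 + \left(\left(y^{2} + 4 y\right) + 286\right) = -9 + \left(286 + y^{2} + 4 y\right) = 277 + y^{2} + 4 y$)
$\frac{61242}{w{\left(-32 \right)}} = \frac{61242}{277 + \left(-32\right)^{2} + 4 \left(-32\right)} = \frac{61242}{277 + 1024 - 128} = \frac{61242}{1173} = 61242 \cdot \frac{1}{1173} = \frac{20414}{391}$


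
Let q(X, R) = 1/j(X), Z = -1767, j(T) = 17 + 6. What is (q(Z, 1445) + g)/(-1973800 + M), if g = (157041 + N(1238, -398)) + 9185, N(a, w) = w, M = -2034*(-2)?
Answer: -3814045/45303836 ≈ -0.084188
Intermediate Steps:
j(T) = 23
M = 4068
g = 165828 (g = (157041 - 398) + 9185 = 156643 + 9185 = 165828)
q(X, R) = 1/23
(q(Z, 1445) + g)/(-1973800 + M) = (1/23 + 165828)/(-1973800 + 4068) = (3814045/23)/(-1969732) = (3814045/23)*(-1/1969732) = -3814045/45303836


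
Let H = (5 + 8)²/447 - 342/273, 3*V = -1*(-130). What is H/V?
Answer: -35579/1762670 ≈ -0.020185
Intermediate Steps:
V = 130/3 (V = (-1*(-130))/3 = (⅓)*130 = 130/3 ≈ 43.333)
H = -35579/40677 (H = 13²*(1/447) - 342*1/273 = 169*(1/447) - 114/91 = 169/447 - 114/91 = -35579/40677 ≈ -0.87467)
H/V = -35579/(40677*130/3) = -35579/40677*3/130 = -35579/1762670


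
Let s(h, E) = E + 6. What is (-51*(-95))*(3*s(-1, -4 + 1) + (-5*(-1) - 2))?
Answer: 58140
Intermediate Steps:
s(h, E) = 6 + E
(-51*(-95))*(3*s(-1, -4 + 1) + (-5*(-1) - 2)) = (-51*(-95))*(3*(6 + (-4 + 1)) + (-5*(-1) - 2)) = 4845*(3*(6 - 3) + (5 - 2)) = 4845*(3*3 + 3) = 4845*(9 + 3) = 4845*12 = 58140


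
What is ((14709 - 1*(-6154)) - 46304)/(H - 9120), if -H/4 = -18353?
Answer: -25441/64292 ≈ -0.39571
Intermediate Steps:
H = 73412 (H = -4*(-18353) = 73412)
((14709 - 1*(-6154)) - 46304)/(H - 9120) = ((14709 - 1*(-6154)) - 46304)/(73412 - 9120) = ((14709 + 6154) - 46304)/64292 = (20863 - 46304)*(1/64292) = -25441*1/64292 = -25441/64292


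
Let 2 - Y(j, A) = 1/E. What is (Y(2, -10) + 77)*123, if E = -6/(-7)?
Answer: 19147/2 ≈ 9573.5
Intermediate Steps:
E = 6/7 (E = -6*(-⅐) = 6/7 ≈ 0.85714)
Y(j, A) = ⅚ (Y(j, A) = 2 - 1/6/7 = 2 - 1*7/6 = 2 - 7/6 = ⅚)
(Y(2, -10) + 77)*123 = (⅚ + 77)*123 = (467/6)*123 = 19147/2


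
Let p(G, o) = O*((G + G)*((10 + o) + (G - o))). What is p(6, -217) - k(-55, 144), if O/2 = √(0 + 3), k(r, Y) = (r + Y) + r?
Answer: -34 + 384*√3 ≈ 631.11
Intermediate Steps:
k(r, Y) = Y + 2*r (k(r, Y) = (Y + r) + r = Y + 2*r)
O = 2*√3 (O = 2*√(0 + 3) = 2*√3 ≈ 3.4641)
p(G, o) = 4*G*√3*(10 + G) (p(G, o) = (2*√3)*((G + G)*((10 + o) + (G - o))) = (2*√3)*((2*G)*(10 + G)) = (2*√3)*(2*G*(10 + G)) = 4*G*√3*(10 + G))
p(6, -217) - k(-55, 144) = 4*6*√3*(10 + 6) - (144 + 2*(-55)) = 4*6*√3*16 - (144 - 110) = 384*√3 - 1*34 = 384*√3 - 34 = -34 + 384*√3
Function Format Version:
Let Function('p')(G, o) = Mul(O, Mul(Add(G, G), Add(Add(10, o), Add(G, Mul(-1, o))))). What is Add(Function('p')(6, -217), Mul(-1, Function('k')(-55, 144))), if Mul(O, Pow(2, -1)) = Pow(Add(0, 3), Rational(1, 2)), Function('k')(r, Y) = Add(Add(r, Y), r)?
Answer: Add(-34, Mul(384, Pow(3, Rational(1, 2)))) ≈ 631.11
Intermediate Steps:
Function('k')(r, Y) = Add(Y, Mul(2, r)) (Function('k')(r, Y) = Add(Add(Y, r), r) = Add(Y, Mul(2, r)))
O = Mul(2, Pow(3, Rational(1, 2))) (O = Mul(2, Pow(Add(0, 3), Rational(1, 2))) = Mul(2, Pow(3, Rational(1, 2))) ≈ 3.4641)
Function('p')(G, o) = Mul(4, G, Pow(3, Rational(1, 2)), Add(10, G)) (Function('p')(G, o) = Mul(Mul(2, Pow(3, Rational(1, 2))), Mul(Add(G, G), Add(Add(10, o), Add(G, Mul(-1, o))))) = Mul(Mul(2, Pow(3, Rational(1, 2))), Mul(Mul(2, G), Add(10, G))) = Mul(Mul(2, Pow(3, Rational(1, 2))), Mul(2, G, Add(10, G))) = Mul(4, G, Pow(3, Rational(1, 2)), Add(10, G)))
Add(Function('p')(6, -217), Mul(-1, Function('k')(-55, 144))) = Add(Mul(4, 6, Pow(3, Rational(1, 2)), Add(10, 6)), Mul(-1, Add(144, Mul(2, -55)))) = Add(Mul(4, 6, Pow(3, Rational(1, 2)), 16), Mul(-1, Add(144, -110))) = Add(Mul(384, Pow(3, Rational(1, 2))), Mul(-1, 34)) = Add(Mul(384, Pow(3, Rational(1, 2))), -34) = Add(-34, Mul(384, Pow(3, Rational(1, 2))))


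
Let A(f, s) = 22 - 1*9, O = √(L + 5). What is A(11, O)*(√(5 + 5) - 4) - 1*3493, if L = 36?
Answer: -3545 + 13*√10 ≈ -3503.9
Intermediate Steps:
O = √41 (O = √(36 + 5) = √41 ≈ 6.4031)
A(f, s) = 13 (A(f, s) = 22 - 9 = 13)
A(11, O)*(√(5 + 5) - 4) - 1*3493 = 13*(√(5 + 5) - 4) - 1*3493 = 13*(√10 - 4) - 3493 = 13*(-4 + √10) - 3493 = (-52 + 13*√10) - 3493 = -3545 + 13*√10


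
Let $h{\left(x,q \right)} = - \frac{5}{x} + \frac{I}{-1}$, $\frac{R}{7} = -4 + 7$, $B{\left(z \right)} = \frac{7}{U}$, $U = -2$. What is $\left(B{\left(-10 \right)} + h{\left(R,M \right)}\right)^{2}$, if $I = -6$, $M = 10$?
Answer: $\frac{9025}{1764} \approx 5.1162$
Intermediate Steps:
$B{\left(z \right)} = - \frac{7}{2}$ ($B{\left(z \right)} = \frac{7}{-2} = 7 \left(- \frac{1}{2}\right) = - \frac{7}{2}$)
$R = 21$ ($R = 7 \left(-4 + 7\right) = 7 \cdot 3 = 21$)
$h{\left(x,q \right)} = 6 - \frac{5}{x}$ ($h{\left(x,q \right)} = - \frac{5}{x} - \frac{6}{-1} = - \frac{5}{x} - -6 = - \frac{5}{x} + 6 = 6 - \frac{5}{x}$)
$\left(B{\left(-10 \right)} + h{\left(R,M \right)}\right)^{2} = \left(- \frac{7}{2} + \left(6 - \frac{5}{21}\right)\right)^{2} = \left(- \frac{7}{2} + \frac{121}{21}\right)^{2} = \left(\frac{95}{42}\right)^{2} = \frac{9025}{1764}$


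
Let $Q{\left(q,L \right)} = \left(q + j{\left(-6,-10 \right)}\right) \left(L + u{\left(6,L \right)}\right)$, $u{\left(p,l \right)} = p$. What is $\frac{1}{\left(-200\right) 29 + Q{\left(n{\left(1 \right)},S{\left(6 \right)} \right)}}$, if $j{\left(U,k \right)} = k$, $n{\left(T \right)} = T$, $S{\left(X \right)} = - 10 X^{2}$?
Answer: $- \frac{1}{2614} \approx -0.00038256$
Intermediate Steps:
$Q{\left(q,L \right)} = \left(-10 + q\right) \left(6 + L\right)$ ($Q{\left(q,L \right)} = \left(q - 10\right) \left(L + 6\right) = \left(-10 + q\right) \left(6 + L\right)$)
$\frac{1}{\left(-200\right) 29 + Q{\left(n{\left(1 \right)},S{\left(6 \right)} \right)}} = \frac{1}{\left(-200\right) 29 + \left(-60 - 10 \left(- 10 \cdot 6^{2}\right) + 6 \cdot 1 + - 10 \cdot 6^{2} \cdot 1\right)} = \frac{1}{-5800 + \left(-60 - 10 \left(\left(-10\right) 36\right) + 6 + \left(-10\right) 36 \cdot 1\right)} = \frac{1}{-5800 - -3186} = \frac{1}{-5800 + \left(-60 + 3600 + 6 - 360\right)} = \frac{1}{-5800 + 3186} = \frac{1}{-2614} = - \frac{1}{2614}$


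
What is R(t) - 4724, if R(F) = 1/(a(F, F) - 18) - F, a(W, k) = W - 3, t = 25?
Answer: -18995/4 ≈ -4748.8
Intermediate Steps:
a(W, k) = -3 + W
R(F) = 1/(-21 + F) - F (R(F) = 1/((-3 + F) - 18) - F = 1/(-21 + F) - F)
R(t) - 4724 = (1 - 1*25**2 + 21*25)/(-21 + 25) - 4724 = (1 - 1*625 + 525)/4 - 4724 = (1 - 625 + 525)/4 - 4724 = (1/4)*(-99) - 4724 = -99/4 - 4724 = -18995/4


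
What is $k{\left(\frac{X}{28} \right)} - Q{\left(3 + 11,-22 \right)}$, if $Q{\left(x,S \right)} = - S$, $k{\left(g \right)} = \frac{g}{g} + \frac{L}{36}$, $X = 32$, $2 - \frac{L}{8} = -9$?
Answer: $- \frac{167}{9} \approx -18.556$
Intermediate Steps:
$L = 88$ ($L = 16 - -72 = 16 + 72 = 88$)
$k{\left(g \right)} = \frac{31}{9}$ ($k{\left(g \right)} = \frac{g}{g} + \frac{88}{36} = 1 + 88 \cdot \frac{1}{36} = 1 + \frac{22}{9} = \frac{31}{9}$)
$k{\left(\frac{X}{28} \right)} - Q{\left(3 + 11,-22 \right)} = \frac{31}{9} - \left(-1\right) \left(-22\right) = \frac{31}{9} - 22 = - \frac{167}{9}$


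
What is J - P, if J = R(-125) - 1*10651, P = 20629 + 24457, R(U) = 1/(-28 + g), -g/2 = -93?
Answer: -8806445/158 ≈ -55737.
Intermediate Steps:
g = 186 (g = -2*(-93) = 186)
R(U) = 1/158 (R(U) = 1/(-28 + 186) = 1/158)
P = 45086
J = -1682857/158 (J = 1/158 - 1*10651 = 1/158 - 10651 = -1682857/158 ≈ -10651.)
J - P = -1682857/158 - 1*45086 = -1682857/158 - 45086 = -8806445/158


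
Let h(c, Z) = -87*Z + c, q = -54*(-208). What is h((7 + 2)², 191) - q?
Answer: -27768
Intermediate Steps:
q = 11232
h(c, Z) = c - 87*Z
h((7 + 2)², 191) - q = ((7 + 2)² - 87*191) - 1*11232 = (9² - 16617) - 11232 = (81 - 16617) - 11232 = -16536 - 11232 = -27768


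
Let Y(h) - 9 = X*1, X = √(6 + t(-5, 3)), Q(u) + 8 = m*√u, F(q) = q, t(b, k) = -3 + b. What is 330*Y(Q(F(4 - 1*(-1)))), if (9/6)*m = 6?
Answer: 2970 + 330*I*√2 ≈ 2970.0 + 466.69*I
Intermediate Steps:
m = 4 (m = (⅔)*6 = 4)
Q(u) = -8 + 4*√u
X = I*√2 (X = √(6 + (-3 - 5)) = √(6 - 8) = √(-2) = I*√2 ≈ 1.4142*I)
Y(h) = 9 + I*√2 (Y(h) = 9 + (I*√2)*1 = 9 + I*√2)
330*Y(Q(F(4 - 1*(-1)))) = 330*(9 + I*√2) = 2970 + 330*I*√2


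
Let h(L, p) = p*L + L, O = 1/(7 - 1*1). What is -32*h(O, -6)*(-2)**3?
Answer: -640/3 ≈ -213.33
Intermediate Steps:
O = 1/6 (O = 1/(7 - 1) = 1/6 ≈ 0.16667)
h(L, p) = L + L*p (h(L, p) = L*p + L = L + L*p)
-32*h(O, -6)*(-2)**3 = -16*(1 - 6)/3*(-2)**3 = -16*(-5)/3*(-8) = -32*(-5/6)*(-8) = (80/3)*(-8) = -640/3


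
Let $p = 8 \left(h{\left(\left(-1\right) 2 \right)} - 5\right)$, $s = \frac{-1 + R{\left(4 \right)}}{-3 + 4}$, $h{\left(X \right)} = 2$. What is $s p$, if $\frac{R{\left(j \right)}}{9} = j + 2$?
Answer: $-1272$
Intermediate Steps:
$R{\left(j \right)} = 18 + 9 j$ ($R{\left(j \right)} = 9 \left(j + 2\right) = 9 \left(2 + j\right) = 18 + 9 j$)
$s = 53$ ($s = \frac{-1 + \left(18 + 9 \cdot 4\right)}{-3 + 4} = \frac{-1 + \left(18 + 36\right)}{1} = \left(-1 + 54\right) 1 = 53 \cdot 1 = 53$)
$p = -24$ ($p = 8 \left(2 - 5\right) = 8 \left(-3\right) = -24$)
$s p = 53 \left(-24\right) = -1272$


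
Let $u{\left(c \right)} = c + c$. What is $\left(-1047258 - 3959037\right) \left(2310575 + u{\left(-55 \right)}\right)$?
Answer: $-11566869377175$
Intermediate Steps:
$u{\left(c \right)} = 2 c$
$\left(-1047258 - 3959037\right) \left(2310575 + u{\left(-55 \right)}\right) = \left(-1047258 - 3959037\right) \left(2310575 + 2 \left(-55\right)\right) = - 5006295 \left(2310575 - 110\right) = \left(-5006295\right) 2310465 = -11566869377175$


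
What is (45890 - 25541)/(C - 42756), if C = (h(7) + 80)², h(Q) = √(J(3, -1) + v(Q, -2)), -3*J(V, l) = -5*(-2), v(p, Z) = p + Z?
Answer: -6657968961/11894353969 - 9767520*√15/11894353969 ≈ -0.56294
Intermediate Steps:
v(p, Z) = Z + p
J(V, l) = -10/3 (J(V, l) = -(-5)*(-2)/3 = -⅓*10 = -10/3)
h(Q) = √(-16/3 + Q) (h(Q) = √(-10/3 + (-2 + Q)) = √(-16/3 + Q))
C = (80 + √15/3)² (C = (√(-48 + 9*7)/3 + 80)² = (√(-48 + 63)/3 + 80)² = (√15/3 + 80)² = (80 + √15/3)² ≈ 6608.2)
(45890 - 25541)/(C - 42756) = (45890 - 25541)/((240 + √15)²/9 - 42756) = 20349/(-42756 + (240 + √15)²/9)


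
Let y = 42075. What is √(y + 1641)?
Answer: 2*√10929 ≈ 209.08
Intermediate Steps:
√(y + 1641) = √(42075 + 1641) = √43716 = 2*√10929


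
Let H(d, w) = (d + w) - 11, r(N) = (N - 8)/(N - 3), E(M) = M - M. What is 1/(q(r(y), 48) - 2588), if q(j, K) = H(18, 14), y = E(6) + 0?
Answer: -1/2567 ≈ -0.00038956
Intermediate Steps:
E(M) = 0
y = 0 (y = 0 + 0 = 0)
r(N) = (-8 + N)/(-3 + N)
H(d, w) = -11 + d + w
q(j, K) = 21 (q(j, K) = -11 + 18 + 14 = 21)
1/(q(r(y), 48) - 2588) = 1/(21 - 2588) = 1/(-2567) = -1/2567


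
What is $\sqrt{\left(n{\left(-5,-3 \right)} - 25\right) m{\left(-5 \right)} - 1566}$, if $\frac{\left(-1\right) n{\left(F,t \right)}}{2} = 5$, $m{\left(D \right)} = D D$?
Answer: $i \sqrt{2441} \approx 49.406 i$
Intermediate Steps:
$m{\left(D \right)} = D^{2}$
$n{\left(F,t \right)} = -10$ ($n{\left(F,t \right)} = \left(-2\right) 5 = -10$)
$\sqrt{\left(n{\left(-5,-3 \right)} - 25\right) m{\left(-5 \right)} - 1566} = \sqrt{\left(-10 - 25\right) \left(-5\right)^{2} - 1566} = \sqrt{\left(-35\right) 25 - 1566} = \sqrt{-875 - 1566} = \sqrt{-2441} = i \sqrt{2441}$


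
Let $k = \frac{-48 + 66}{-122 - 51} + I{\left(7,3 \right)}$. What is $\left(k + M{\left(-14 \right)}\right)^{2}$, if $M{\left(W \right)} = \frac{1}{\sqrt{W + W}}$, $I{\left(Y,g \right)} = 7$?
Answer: $\frac{39821043}{838012} - \frac{1193 i \sqrt{7}}{1211} \approx 47.518 - 2.6064 i$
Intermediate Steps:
$M{\left(W \right)} = \frac{\sqrt{2}}{2 \sqrt{W}}$ ($M{\left(W \right)} = \frac{1}{\sqrt{2 W}} = \frac{1}{\sqrt{2} \sqrt{W}} = \frac{\sqrt{2}}{2 \sqrt{W}}$)
$k = \frac{1193}{173}$ ($k = \frac{-48 + 66}{-122 - 51} + 7 = \frac{18}{-173} + 7 = 18 \left(- \frac{1}{173}\right) + 7 = - \frac{18}{173} + 7 = \frac{1193}{173} \approx 6.896$)
$\left(k + M{\left(-14 \right)}\right)^{2} = \left(\frac{1193}{173} + \frac{\sqrt{2}}{2 i \sqrt{14}}\right)^{2} = \left(\frac{1193}{173} + \frac{\sqrt{2} \left(- \frac{i \sqrt{14}}{14}\right)}{2}\right)^{2} = \left(\frac{1193}{173} - \frac{i \sqrt{7}}{14}\right)^{2}$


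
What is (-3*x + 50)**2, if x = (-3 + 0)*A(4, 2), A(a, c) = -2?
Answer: 1024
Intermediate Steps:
x = 6 (x = (-3 + 0)*(-2) = -3*(-2) = 6)
(-3*x + 50)**2 = (-3*6 + 50)**2 = (-18 + 50)**2 = 32**2 = 1024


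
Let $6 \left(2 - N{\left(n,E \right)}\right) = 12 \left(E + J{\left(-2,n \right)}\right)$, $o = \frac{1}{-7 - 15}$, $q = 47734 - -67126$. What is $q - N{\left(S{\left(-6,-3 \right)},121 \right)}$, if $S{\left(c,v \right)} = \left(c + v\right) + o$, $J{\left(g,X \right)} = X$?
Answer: $\frac{1265901}{11} \approx 1.1508 \cdot 10^{5}$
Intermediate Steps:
$q = 114860$ ($q = 47734 + 67126 = 114860$)
$o = - \frac{1}{22}$ ($o = \frac{1}{-22} = - \frac{1}{22} \approx -0.045455$)
$S{\left(c,v \right)} = - \frac{1}{22} + c + v$ ($S{\left(c,v \right)} = \left(c + v\right) - \frac{1}{22} = - \frac{1}{22} + c + v$)
$N{\left(n,E \right)} = 2 - 2 E - 2 n$ ($N{\left(n,E \right)} = 2 - \frac{12 \left(E + n\right)}{6} = 2 - \frac{12 E + 12 n}{6} = 2 - \left(2 E + 2 n\right) = 2 - 2 E - 2 n$)
$q - N{\left(S{\left(-6,-3 \right)},121 \right)} = 114860 - \left(2 - 242 - 2 \left(- \frac{1}{22} - 6 - 3\right)\right) = 114860 - \left(2 - 242 - - \frac{199}{11}\right) = 114860 - \left(2 - 242 + \frac{199}{11}\right) = 114860 - - \frac{2441}{11} = 114860 + \frac{2441}{11} = \frac{1265901}{11}$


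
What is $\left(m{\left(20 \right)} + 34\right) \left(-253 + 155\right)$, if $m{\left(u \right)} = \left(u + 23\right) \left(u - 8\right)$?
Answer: $-53900$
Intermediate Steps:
$m{\left(u \right)} = \left(-8 + u\right) \left(23 + u\right)$ ($m{\left(u \right)} = \left(23 + u\right) \left(-8 + u\right) = \left(-8 + u\right) \left(23 + u\right)$)
$\left(m{\left(20 \right)} + 34\right) \left(-253 + 155\right) = \left(\left(-184 + 20^{2} + 15 \cdot 20\right) + 34\right) \left(-253 + 155\right) = \left(\left(-184 + 400 + 300\right) + 34\right) \left(-98\right) = \left(516 + 34\right) \left(-98\right) = 550 \left(-98\right) = -53900$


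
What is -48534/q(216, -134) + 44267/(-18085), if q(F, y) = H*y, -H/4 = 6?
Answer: -170016677/9693560 ≈ -17.539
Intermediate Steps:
H = -24 (H = -4*6 = -24)
q(F, y) = -24*y
-48534/q(216, -134) + 44267/(-18085) = -48534/((-24*(-134))) + 44267/(-18085) = -48534/3216 + 44267*(-1/18085) = -48534*1/3216 - 44267/18085 = -8089/536 - 44267/18085 = -170016677/9693560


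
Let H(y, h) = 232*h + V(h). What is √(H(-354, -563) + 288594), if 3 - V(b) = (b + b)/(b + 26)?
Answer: √45556218327/537 ≈ 397.47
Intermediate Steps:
V(b) = 3 - 2*b/(26 + b) (V(b) = 3 - (b + b)/(b + 26) = 3 - 2*b/(26 + b))
H(y, h) = 232*h + (78 + h)/(26 + h)
√(H(-354, -563) + 288594) = √((78 - 563 + 232*(-563)*(26 - 563))/(26 - 563) + 288594) = √((78 - 563 + 232*(-563)*(-537))/(-537) + 288594) = √(-(78 - 563 + 70140792)/537 + 288594) = √(-1/537*70140307 + 288594) = √(-70140307/537 + 288594) = √(84834671/537) = √45556218327/537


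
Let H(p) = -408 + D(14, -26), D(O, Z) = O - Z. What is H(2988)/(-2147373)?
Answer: 368/2147373 ≈ 0.00017137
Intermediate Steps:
H(p) = -368 (H(p) = -408 + (14 - 1*(-26)) = -408 + (14 + 26) = -408 + 40 = -368)
H(2988)/(-2147373) = -368/(-2147373) = -368*(-1/2147373) = 368/2147373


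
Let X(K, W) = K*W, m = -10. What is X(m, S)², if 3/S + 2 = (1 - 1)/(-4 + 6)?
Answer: 225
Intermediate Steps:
S = -3/2 (S = 3/(-2 + (1 - 1)/(-4 + 6)) = 3/(-2 + 0/2) = 3/(-2 + 0*(½)) = 3/(-2 + 0) = 3/(-2) = 3*(-½) = -3/2 ≈ -1.5000)
X(m, S)² = (-10*(-3/2))² = 15² = 225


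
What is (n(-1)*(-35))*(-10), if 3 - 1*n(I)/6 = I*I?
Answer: 4200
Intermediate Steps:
n(I) = 18 - 6*I² (n(I) = 18 - 6*I*I = 18 - 6*I²)
(n(-1)*(-35))*(-10) = ((18 - 6*(-1)²)*(-35))*(-10) = ((18 - 6*1)*(-35))*(-10) = ((18 - 6)*(-35))*(-10) = (12*(-35))*(-10) = -420*(-10) = 4200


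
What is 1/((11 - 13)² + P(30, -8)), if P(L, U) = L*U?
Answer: -1/236 ≈ -0.0042373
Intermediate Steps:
1/((11 - 13)² + P(30, -8)) = 1/((11 - 13)² + 30*(-8)) = 1/((-2)² - 240) = 1/(4 - 240) = 1/(-236) = -1/236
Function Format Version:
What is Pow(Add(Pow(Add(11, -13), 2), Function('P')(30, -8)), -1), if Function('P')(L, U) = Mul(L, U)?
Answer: Rational(-1, 236) ≈ -0.0042373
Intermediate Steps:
Pow(Add(Pow(Add(11, -13), 2), Function('P')(30, -8)), -1) = Pow(Add(Pow(Add(11, -13), 2), Mul(30, -8)), -1) = Pow(Add(Pow(-2, 2), -240), -1) = Pow(Add(4, -240), -1) = Pow(-236, -1) = Rational(-1, 236)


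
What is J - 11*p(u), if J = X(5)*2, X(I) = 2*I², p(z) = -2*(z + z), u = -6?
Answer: -164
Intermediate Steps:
p(z) = -4*z
J = 100 (J = (2*5²)*2 = (2*25)*2 = 50*2 = 100)
J - 11*p(u) = 100 - (-44)*(-6) = 100 - 11*24 = 100 - 264 = -164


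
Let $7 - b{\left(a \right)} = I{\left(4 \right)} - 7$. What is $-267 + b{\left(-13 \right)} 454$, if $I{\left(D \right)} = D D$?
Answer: $-1175$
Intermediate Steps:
$I{\left(D \right)} = D^{2}$
$b{\left(a \right)} = -2$ ($b{\left(a \right)} = 7 - \left(4^{2} - 7\right) = 7 - \left(16 - 7\right) = 7 - 9 = -2$)
$-267 + b{\left(-13 \right)} 454 = -267 - 908 = -1175$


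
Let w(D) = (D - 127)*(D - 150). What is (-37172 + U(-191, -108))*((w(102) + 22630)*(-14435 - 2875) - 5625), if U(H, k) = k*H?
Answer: 6824448391200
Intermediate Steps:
w(D) = (-150 + D)*(-127 + D) (w(D) = (-127 + D)*(-150 + D) = (-150 + D)*(-127 + D))
U(H, k) = H*k
(-37172 + U(-191, -108))*((w(102) + 22630)*(-14435 - 2875) - 5625) = (-37172 - 191*(-108))*(((19050 + 102² - 277*102) + 22630)*(-14435 - 2875) - 5625) = (-37172 + 20628)*(((19050 + 10404 - 28254) + 22630)*(-17310) - 5625) = -16544*((1200 + 22630)*(-17310) - 5625) = -16544*(23830*(-17310) - 5625) = -16544*(-412497300 - 5625) = -16544*(-412502925) = 6824448391200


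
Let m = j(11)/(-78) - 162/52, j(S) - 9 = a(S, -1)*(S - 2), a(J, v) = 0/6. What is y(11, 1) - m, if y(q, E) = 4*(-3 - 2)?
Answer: -218/13 ≈ -16.769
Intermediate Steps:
a(J, v) = 0 (a(J, v) = 0*(1/6) = 0)
j(S) = 9 (j(S) = 9 + 0*(S - 2) = 9 + 0*(-2 + S) = 9 + 0 = 9)
y(q, E) = -20 (y(q, E) = 4*(-5) = -20)
m = -42/13 (m = 9/(-78) - 162/52 = 9*(-1/78) - 162*1/52 = -3/26 - 81/26 = -42/13 ≈ -3.2308)
y(11, 1) - m = -20 - 1*(-42/13) = -20 + 42/13 = -218/13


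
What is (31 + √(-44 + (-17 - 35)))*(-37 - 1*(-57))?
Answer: 620 + 80*I*√6 ≈ 620.0 + 195.96*I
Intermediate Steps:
(31 + √(-44 + (-17 - 35)))*(-37 - 1*(-57)) = (31 + √(-44 - 52))*(-37 + 57) = (31 + √(-96))*20 = (31 + 4*I*√6)*20 = 620 + 80*I*√6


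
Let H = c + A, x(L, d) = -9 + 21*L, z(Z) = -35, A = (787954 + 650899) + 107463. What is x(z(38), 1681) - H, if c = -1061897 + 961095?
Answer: -1446258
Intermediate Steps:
c = -100802
A = 1546316 (A = 1438853 + 107463 = 1546316)
H = 1445514 (H = -100802 + 1546316 = 1445514)
x(z(38), 1681) - H = (-9 + 21*(-35)) - 1*1445514 = (-9 - 735) - 1445514 = -744 - 1445514 = -1446258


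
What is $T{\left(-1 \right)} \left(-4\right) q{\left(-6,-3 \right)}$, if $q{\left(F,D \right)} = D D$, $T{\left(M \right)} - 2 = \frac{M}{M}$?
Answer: $-108$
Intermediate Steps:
$T{\left(M \right)} = 3$ ($T{\left(M \right)} = 2 + \frac{M}{M} = 2 + 1 = 3$)
$q{\left(F,D \right)} = D^{2}$
$T{\left(-1 \right)} \left(-4\right) q{\left(-6,-3 \right)} = 3 \left(-4\right) \left(-3\right)^{2} = \left(-12\right) 9 = -108$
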